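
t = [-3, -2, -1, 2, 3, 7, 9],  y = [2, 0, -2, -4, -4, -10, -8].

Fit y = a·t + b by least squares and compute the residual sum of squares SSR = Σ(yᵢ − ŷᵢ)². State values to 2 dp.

From the data, Σt·t = 157, Σt = 15, Σ1 = 7.
For Xᵀy: Σt·y = -166, Σy = -26.
det = 157·7 − 15² = 874.
a = ((-166)·7 − 15·(-26))/874 = -386/437; b = (157·(-26) − 15·(-166))/874 = -796/437.
Residuals: 512/437, 24/437, -464/437, -180/437, 206/437, -872/437, 774/437; SSR = 4376/437.

SSR = 10.01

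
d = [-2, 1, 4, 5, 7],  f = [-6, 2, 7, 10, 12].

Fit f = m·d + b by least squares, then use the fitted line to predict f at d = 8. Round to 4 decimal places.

f̂ = 15.1000

Sums needed: Σd·d = 95, Σd = 15, Σ1 = 5.
Right-hand side: Σd·f = 176, Σf = 25.
So XᵀX·[m, b]ᵀ = Xᵀf: [[95, 15]; [15, 5]]·[m, b]ᵀ = [176, 25]ᵀ.
Δ = 95·5 − 15² = 250.
m = (176·5 − 15·25)/250 = 101/50; b = (95·25 − 15·176)/250 = -53/50.
At d = 8: f̂ = (101/50)·(8) + (-53/50)·(1) = 151/10.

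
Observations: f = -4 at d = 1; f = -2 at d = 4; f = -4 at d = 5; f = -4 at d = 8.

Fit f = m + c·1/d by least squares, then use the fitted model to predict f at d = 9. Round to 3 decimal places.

Compute the Gram sums: Σ1 = 4, Σ1/d = 63/40, Σ1/d·1/d = 1789/1600.
Right-hand side: Σf = -14, Σ1/d·f = -29/5.
MᵀM·[m, c]ᵀ = Mᵀf becomes [[4, 63/40]; [63/40, 1789/1600]]·[m, c]ᵀ = [-14, -29/5]ᵀ.
Eliminating c: (1789/1600)·(row 1) − (63/40)·(row 2) gives (3187/1600)·m = (1789/1600)·(-14) − (63/40)·(-29/5) = -1043/160, so m = -10430/3187.
Then c = ((-29/5) − (63/40)·(-10430/3187))/(1789/1600) = -1840/3187.
At d = 9: f̂ = (-10430/3187)·(1) + (-1840/3187)·(1/9) = -95710/28683.

f̂ = -3.337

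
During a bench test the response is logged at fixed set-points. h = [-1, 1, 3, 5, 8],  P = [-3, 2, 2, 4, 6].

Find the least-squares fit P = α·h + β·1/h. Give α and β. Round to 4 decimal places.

α = 0.7048, β = 1.7043

Normal-equation sums: Σh·h = 100, Σh·1/h = 5, Σ1/h·1/h = 31201/14400.
For MᵀP: Σh·P = 79, Σ1/h·P = 433/60.
So MᵀM·[α, β]ᵀ = MᵀP: [[100, 5]; [5, 31201/14400]]·[α, β]ᵀ = [79, 433/60]ᵀ.
Eliminating β: (31201/14400)·(row 1) − 5·(row 2) gives (27601/144)·α = (31201/14400)·79 − 5·(433/60) = 1945279/14400, so α = 277897/394300.
Then β = ((433/60) − 5·(277897/394300))/(31201/14400) = 6720/3943.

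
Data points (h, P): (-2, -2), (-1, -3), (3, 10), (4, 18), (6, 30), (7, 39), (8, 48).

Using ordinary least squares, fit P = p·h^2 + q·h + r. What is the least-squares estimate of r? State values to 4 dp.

Entries of XᵀX: Σh^2·h^2 = 8147, Σh^2·h = 1153, Σh^2 = 179, Σh·h = 179, Σh = 25, Σ1 = 7.
And Σh^2·P = 6430, Σh·P = 946, ΣP = 140.
Row-reducing yields p = 5812/12327, q = 56003/24654, r = -1391/8218.

r = -0.1693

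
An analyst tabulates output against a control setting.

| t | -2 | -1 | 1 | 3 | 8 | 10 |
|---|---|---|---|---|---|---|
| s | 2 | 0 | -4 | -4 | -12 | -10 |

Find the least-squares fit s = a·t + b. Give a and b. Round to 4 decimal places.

a = -1.0715, b = -1.2735

Sums needed: Σt·t = 179, Σt = 19, Σ1 = 6.
For Aᵀs: Σt·s = -216, Σs = -28.
So AᵀA·[a, b]ᵀ = Aᵀs: [[179, 19]; [19, 6]]·[a, b]ᵀ = [-216, -28]ᵀ.
det = 179·6 − 19² = 713.
a = ((-216)·6 − 19·(-28))/713 = -764/713; b = (179·(-28) − 19·(-216))/713 = -908/713.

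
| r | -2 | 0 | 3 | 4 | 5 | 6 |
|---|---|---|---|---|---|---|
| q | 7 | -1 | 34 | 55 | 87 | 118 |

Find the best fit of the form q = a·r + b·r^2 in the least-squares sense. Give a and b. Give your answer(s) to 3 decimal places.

a = 2.471, b = 2.898

Sums needed: Σr·r = 90, Σr·r^2 = 424, Σr^2·r^2 = 2274.
Moment sums: Σr·q = 1451, Σr^2·q = 7637.
So XᵀX·[a, b]ᵀ = Xᵀq: [[90, 424]; [424, 2274]]·[a, b]ᵀ = [1451, 7637]ᵀ.
Δ = 90·2274 − 424² = 24884.
a = (1451·2274 − 424·7637)/24884 = 30743/12442; b = (90·7637 − 424·1451)/24884 = 36053/12442.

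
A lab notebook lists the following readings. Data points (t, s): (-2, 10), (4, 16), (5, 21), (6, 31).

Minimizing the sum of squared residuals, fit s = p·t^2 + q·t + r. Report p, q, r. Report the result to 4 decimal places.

The normal equations are: 2193·p + 397·q + 81·r = 1937;  397·p + 81·q + 13·r = 335;  81·p + 13·q + 4·r = 78.
(Σt^2·t^2 = 2193, Σt^2·t = 397, Σt^2 = 81, Σt·t = 81, Σt = 13, Σ1 = 4, Σt^2·s = 1937, Σt·s = 335, Σs = 78.)
Solving the 3×3 system (Gaussian elimination) gives p = 1181/1412, q = -5533/7060, r = 9019/1765.

p = 0.8364, q = -0.7837, r = 5.1099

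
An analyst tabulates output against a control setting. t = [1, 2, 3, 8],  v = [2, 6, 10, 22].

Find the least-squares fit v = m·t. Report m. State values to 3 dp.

Compute the Gram sums: Σt·t = 78.
Moment sums: Σt·v = 220.
m = 220/78 = 2.82051.

m = 2.821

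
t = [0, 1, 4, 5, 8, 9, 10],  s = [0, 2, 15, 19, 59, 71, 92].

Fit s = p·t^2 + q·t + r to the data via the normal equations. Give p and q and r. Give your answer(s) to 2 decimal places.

The normal equations are: 21539·p + 2431·q + 287·r = 19444;  2431·p + 287·q + 37·r = 2188;  287·p + 37·q + 7·r = 258.
(Σt^2·t^2 = 21539, Σt^2·t = 2431, Σt^2 = 287, Σt·t = 287, Σt = 37, Σ1 = 7, Σt^2·s = 19444, Σt·s = 2188, Σs = 258.)
Solving the 3×3 system (Gaussian elimination) gives p = 100115/101577, q = -12151/14511, r = 29570/33859.

p = 0.99, q = -0.84, r = 0.87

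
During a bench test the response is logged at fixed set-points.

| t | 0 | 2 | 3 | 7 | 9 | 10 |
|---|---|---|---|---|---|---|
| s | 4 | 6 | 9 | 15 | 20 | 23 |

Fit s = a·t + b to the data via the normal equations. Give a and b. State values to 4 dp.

a = 1.8853, b = 3.0926

AᵀA·[a, b]ᵀ = Aᵀs reads: 243·a + 31·b = 554;  31·a + 6·b = 77.
(Σt·t = 243, Σt = 31, Σ1 = 6, Σt·s = 554, Σs = 77.)
det = 243·6 − 31² = 497.
a = (554·6 − 31·77)/497 = 937/497; b = (243·77 − 31·554)/497 = 1537/497.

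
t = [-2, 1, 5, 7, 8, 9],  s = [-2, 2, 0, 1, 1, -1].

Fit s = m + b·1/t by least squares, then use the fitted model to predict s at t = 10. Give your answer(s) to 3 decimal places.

Normal-equation sums: Σ1 = 6, Σ1/t = 2719/2520, Σ1/t·1/t = 8499241/6350400.
Right-hand side: Σs = 1, Σ1/t·s = 1591/504.
MᵀM·[m, b]ᵀ = Mᵀs becomes [[6, 2719/2520]; [2719/2520, 8499241/6350400]]·[m, b]ᵀ = [1, 1591/504]ᵀ.
Δ = 6·(8499241/6350400) − (2719/2520)² = 8720497/1270080.
m = (1·(8499241/6350400) − (2719/2520)·(1591/504))/(8720497/1270080) = -13130404/43602485; b = (6·(1591/504) − (2719/2520)·1)/(8720497/1270080) = 22685544/8720497.
At t = 10: ŝ = (-13130404/43602485)·(1) + (22685544/8720497)·(1/10) = -1787632/43602485.

ŝ = -0.041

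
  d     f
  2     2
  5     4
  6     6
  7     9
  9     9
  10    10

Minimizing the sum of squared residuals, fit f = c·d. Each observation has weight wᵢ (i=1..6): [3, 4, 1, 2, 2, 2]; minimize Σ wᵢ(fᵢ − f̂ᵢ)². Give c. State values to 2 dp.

c = 1.01

With design matrix M, MᵀWM = [[608]] and MᵀWf = [616]ᵀ.
Hence c = 616 / 608 ≈ 1.01316.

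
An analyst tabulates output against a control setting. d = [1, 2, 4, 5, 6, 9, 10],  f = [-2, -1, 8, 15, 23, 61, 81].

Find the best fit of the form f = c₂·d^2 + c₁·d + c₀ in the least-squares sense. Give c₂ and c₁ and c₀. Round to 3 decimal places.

Entries of XᵀX: Σd^2·d^2 = 18755, Σd^2·d = 2143, Σd^2 = 263, Σd·d = 263, Σd = 37, Σ1 = 7.
For Xᵀf: Σd^2·f = 14366, Σd·f = 1600, Σf = 185.
Row-reducing yields c₂ = 36887/36806, c₁ = -72255/36806, c₀ = -2232/2629.

c₂ = 1.002, c₁ = -1.963, c₀ = -0.849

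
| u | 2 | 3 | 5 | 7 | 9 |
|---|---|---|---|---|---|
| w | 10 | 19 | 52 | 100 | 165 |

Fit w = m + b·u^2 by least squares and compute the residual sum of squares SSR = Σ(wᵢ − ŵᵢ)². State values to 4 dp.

SSR = 0.7166

Normal-equation sums: Σ1 = 5, Σu^2 = 168, Σu^2·u^2 = 9684.
For Aᵀw: Σw = 346, Σu^2·w = 19776.
AᵀA·[m, b]ᵀ = Aᵀw becomes [[5, 168]; [168, 9684]]·[m, b]ᵀ = [346, 19776]ᵀ.
Eliminating b: 9684·(row 1) − 168·(row 2) gives 20196·m = 9684·346 − 168·19776 = 28296, so m = 262/187.
Then b = (19776 − 168·(262/187))/9684 = 1132/561.
Residuals: 296/561, -105/187, 86/561, -14/51, 29/187; SSR = 134/187.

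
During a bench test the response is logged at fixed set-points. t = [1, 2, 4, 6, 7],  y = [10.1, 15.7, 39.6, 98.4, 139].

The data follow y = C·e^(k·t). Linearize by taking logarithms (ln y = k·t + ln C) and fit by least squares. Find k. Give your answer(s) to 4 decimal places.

With ln yᵢ as the transformed response and tᵢ as the regressor:
XᵀX = [[106.0000, 20.0000]; [20.0000, 5]], rhs = [84.6107, 18.2685]ᵀ  (here Σt = 20.0000, Σ(t)² = 106.0000, Σln y = 18.2685, Σt·ln y = 84.6107).
Δ = 106.0000·5 − (20.0000)² = 130.0000; k = (84.6107·5 − 20.0000·18.2685)/130.0000 = 0.44371, ln C = (106.0000·18.2685 − 20.0000·84.6107)/130.0000 = 1.87885.

k = 0.4437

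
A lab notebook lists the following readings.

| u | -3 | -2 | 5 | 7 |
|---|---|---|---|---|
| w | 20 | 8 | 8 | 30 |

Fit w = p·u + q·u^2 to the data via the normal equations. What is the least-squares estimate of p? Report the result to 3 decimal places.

The normal equations are: 87·p + 433·q = 174;  433·p + 3123·q = 1882.
(Σu·u = 87, Σu·u^2 = 433, Σu^2·u^2 = 3123, Σu·w = 174, Σu^2·w = 1882.)
Eliminating q: 3123·(row 1) − 433·(row 2) gives 84212·p = 3123·174 − 433·1882 = -271504, so p = -67876/21053.
Then q = (1882 − 433·(-67876/21053))/3123 = 22098/21053.

p = -3.224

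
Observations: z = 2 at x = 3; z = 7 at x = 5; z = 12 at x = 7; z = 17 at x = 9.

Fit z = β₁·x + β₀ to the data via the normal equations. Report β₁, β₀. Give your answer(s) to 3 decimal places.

β₁ = 2.500, β₀ = -5.500

The normal equations are: 164·β₁ + 24·β₀ = 278;  24·β₁ + 4·β₀ = 38.
(Σx·x = 164, Σx = 24, Σ1 = 4, Σx·z = 278, Σz = 38.)
Δ = 164·4 − 24² = 80.
β₁ = (278·4 − 24·38)/80 = 5/2; β₀ = (164·38 − 24·278)/80 = -11/2.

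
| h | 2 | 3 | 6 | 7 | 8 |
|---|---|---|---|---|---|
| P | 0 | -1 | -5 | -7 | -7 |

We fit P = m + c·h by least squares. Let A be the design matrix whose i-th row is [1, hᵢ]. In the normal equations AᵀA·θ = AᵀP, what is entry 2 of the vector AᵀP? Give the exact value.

Entry 2 ↔ basis h, so (AᵀP)_{2} = Σᵢ (h)·Pᵢ = (2)·(0) + (3)·(-1) + (6)·(-5) + (7)·(-7) + (8)·(-7) = -138.

-138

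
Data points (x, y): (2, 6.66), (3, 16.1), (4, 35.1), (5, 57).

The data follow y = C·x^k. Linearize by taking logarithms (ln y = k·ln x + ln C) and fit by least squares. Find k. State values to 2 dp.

Let Y = ln y. Fitting Y = k·ln x + ln C by least squares:
AᵀA = [[6.1995, 4.7875]; [4.7875, 4]], rhs = [15.8069, 12.2762]ᵀ  (here Σln x = 4.7875, Σ(ln x)² = 6.1995, Σln y = 12.2762, Σln x·ln y = 15.8069).
Slope k = (n·Σln x·ln y − Σln x·Σln y)/(n·Σ(ln x)² − (Σln x)²) = (4·15.8069 − 4.7875·12.2762)/1.8779 = 2.37249; ln C = (Σln y − k·Σln x)/n = 0.22948.

k = 2.37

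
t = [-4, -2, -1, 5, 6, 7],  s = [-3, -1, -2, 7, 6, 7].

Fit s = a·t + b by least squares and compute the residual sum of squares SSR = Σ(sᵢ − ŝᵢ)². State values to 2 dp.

SSR = 5.50

From the data, Σt·t = 131, Σt = 11, Σ1 = 6.
Right-hand side: Σt·s = 136, Σs = 14.
Eliminating b: 6·(row 1) − 11·(row 2) gives 665·a = 6·136 − 11·14 = 662, so a = 662/665.
Then b = (14 − 11·(662/665))/6 = 338/665.
Residuals: 9/19, 321/665, -1006/665, 53/35, -64/133, -317/665; SSR = 3656/665.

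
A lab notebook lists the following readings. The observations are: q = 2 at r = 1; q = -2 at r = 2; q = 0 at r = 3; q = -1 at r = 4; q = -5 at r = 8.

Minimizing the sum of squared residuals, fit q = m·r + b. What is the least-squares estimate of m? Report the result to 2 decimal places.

The normal equations are: 94·m + 18·b = -46;  18·m + 5·b = -6.
det = 94·5 − 18² = 146.
m = ((-46)·5 − 18·(-6))/146 = -61/73; b = (94·(-6) − 18·(-46))/146 = 132/73.

m = -0.84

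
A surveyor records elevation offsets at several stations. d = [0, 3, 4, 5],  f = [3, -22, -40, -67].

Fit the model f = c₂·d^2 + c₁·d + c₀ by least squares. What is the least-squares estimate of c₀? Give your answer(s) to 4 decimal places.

c₀ = 2.9309

With design matrix X, XᵀX = [[962, 216, 50]; [216, 50, 12]; [50, 12, 4]] and Xᵀf = [-2513, -561, -126]ᵀ.
Solving the 3×3 system (Gaussian elimination) gives c₂ = -527/181, c₁ = 237/362, c₀ = 1061/362.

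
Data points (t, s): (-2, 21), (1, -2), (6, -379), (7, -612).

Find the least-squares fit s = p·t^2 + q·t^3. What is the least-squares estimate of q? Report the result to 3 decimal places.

q = -1.964

With design matrix A, AᵀA = [[3714, 24552]; [24552, 164370]] and Aᵀs = [-43550, -291950]ᵀ.
Δ = 3714·164370 − 24552² = 7669476.
p = ((-43550)·164370 − 24552·(-291950))/7669476 = 803575/639123; q = (3714·(-291950) − 24552·(-43550))/7669476 = -1255225/639123.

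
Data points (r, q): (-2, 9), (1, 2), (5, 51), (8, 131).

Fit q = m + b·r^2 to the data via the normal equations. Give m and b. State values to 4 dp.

m = 0.2883, b = 2.0409

From the data, Σ1 = 4, Σr^2 = 94, Σr^2·r^2 = 4738.
And Σq = 193, Σr^2·q = 9697.
Eliminating b: 4738·(row 1) − 94·(row 2) gives 10116·m = 4738·193 − 94·9697 = 2916, so m = 81/281.
Then b = (9697 − 94·(81/281))/4738 = 1147/562.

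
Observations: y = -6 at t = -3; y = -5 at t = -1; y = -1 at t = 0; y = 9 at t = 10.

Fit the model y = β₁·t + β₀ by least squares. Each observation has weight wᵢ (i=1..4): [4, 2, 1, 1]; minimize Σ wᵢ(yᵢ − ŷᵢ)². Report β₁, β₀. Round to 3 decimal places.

MᵀWM·[β₁, β₀]ᵀ = MᵀWy reads: 138·β₁ + (-4)·β₀ = 172;  (-4)·β₁ + 8·β₀ = -26.
(Σwᵢ·t·t = 138, Σwᵢ·t = -4, Σwᵢ·1 = 8, Σwᵢ·t·y = 172, Σwᵢ·y = -26.)
det = 138·8 − (-4)² = 1088.
β₁ = (172·8 − (-4)·(-26))/1088 = 159/136; β₀ = (138·(-26) − (-4)·172)/1088 = -725/272.

β₁ = 1.169, β₀ = -2.665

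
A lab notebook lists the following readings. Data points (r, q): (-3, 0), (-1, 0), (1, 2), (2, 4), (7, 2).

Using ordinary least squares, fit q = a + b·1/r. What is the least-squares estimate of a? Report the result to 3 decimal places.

a = 1.501

The normal equations are: 5·a + (13/42)·b = 8;  (13/42)·a + (4201/1764)·b = 30/7.
(Σ1 = 5, Σ1/r = 13/42, Σ1/r·1/r = 4201/1764, Σq = 8, Σ1/r·q = 30/7.)
det = 5·(4201/1764) − (13/42)² = 5209/441.
a = (8·(4201/1764) − (13/42)·(30/7))/(5209/441) = 7817/5209; b = (5·(30/7) − (13/42)·8)/(5209/441) = 8358/5209.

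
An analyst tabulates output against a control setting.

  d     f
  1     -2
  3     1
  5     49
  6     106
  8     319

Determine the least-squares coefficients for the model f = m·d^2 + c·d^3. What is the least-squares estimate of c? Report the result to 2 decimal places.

c = 1.01

MᵀM·[m, c]ᵀ = Mᵀf reads: 6099·m + 43913·c = 25464;  43913·m + 325155·c = 192374.
(Σd^2·d^2 = 6099, Σd^2·d^3 = 43913, Σd^3·d^3 = 325155, Σd^2·f = 25464, Σd^3·f = 192374.)
Δ = 6099·325155 − 43913² = 54768776.
m = (25464·325155 − 43913·192374)/54768776 = -83986271/27384388; c = (6099·192374 − 43913·25464)/54768776 = 27544197/27384388.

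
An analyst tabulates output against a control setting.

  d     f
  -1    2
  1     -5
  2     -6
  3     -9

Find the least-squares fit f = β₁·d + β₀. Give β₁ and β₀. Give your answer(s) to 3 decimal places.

From the data, Σd·d = 15, Σd = 5, Σ1 = 4.
Right-hand side: Σd·f = -46, Σf = -18.
So XᵀX·[β₁, β₀]ᵀ = Xᵀf: [[15, 5]; [5, 4]]·[β₁, β₀]ᵀ = [-46, -18]ᵀ.
det = 15·4 − 5² = 35.
β₁ = ((-46)·4 − 5·(-18))/35 = -94/35; β₀ = (15·(-18) − 5·(-46))/35 = -8/7.

β₁ = -2.686, β₀ = -1.143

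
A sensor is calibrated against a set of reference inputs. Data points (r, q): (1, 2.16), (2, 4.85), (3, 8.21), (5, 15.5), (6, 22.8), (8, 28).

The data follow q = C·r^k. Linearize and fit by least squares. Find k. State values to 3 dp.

k = 1.268

With ln qᵢ as the transformed response and ln rᵢ as the regressor:
Σln r = 7.2724, Σ(ln r)² = 11.8122, Σln q = 13.6542, Σln r·ln q = 20.3502.
Equations: 11.8122·k + 7.2724·ln C = 20.3502;  7.2724·k + 6·ln C = 13.6542.
Δ = 11.8122·6 − (7.2724)² = 17.9853; k = (20.3502·6 − 7.2724·13.6542)/17.9853 = 1.26781, ln C = (11.8122·13.6542 − 7.2724·20.3502)/17.9853 = 0.73904.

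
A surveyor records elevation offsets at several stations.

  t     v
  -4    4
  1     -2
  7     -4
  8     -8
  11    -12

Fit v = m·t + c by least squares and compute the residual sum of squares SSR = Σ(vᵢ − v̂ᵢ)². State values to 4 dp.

SSR = 10.6667

From the data, Σt·t = 251, Σt = 23, Σ1 = 5.
Right-hand side: Σt·v = -242, Σv = -22.
Normal equations: [[251, 23]; [23, 5]]·[m, c]ᵀ = [-242, -22]ᵀ.
Δ = 251·5 − 23² = 726.
m = ((-242)·5 − 23·(-22))/726 = -32/33; c = (251·(-22) − 23·(-242))/726 = 2/33.
Residuals: 2/33, -12/11, 30/11, -10/33, -46/33; SSR = 32/3.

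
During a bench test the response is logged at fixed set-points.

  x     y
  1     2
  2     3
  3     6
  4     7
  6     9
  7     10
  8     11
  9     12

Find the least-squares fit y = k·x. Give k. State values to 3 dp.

k = 1.438

Sums needed: Σx·x = 260.
Right-hand side: Σx·y = 374.
Normal equations: [[260]]·[k]ᵀ = [374]ᵀ.
k = 374/260 = 1.43846.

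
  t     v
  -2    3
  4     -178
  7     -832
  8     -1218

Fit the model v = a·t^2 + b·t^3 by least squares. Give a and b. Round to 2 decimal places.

Forming AᵀA = [[6769, 50567]; [50567, 383953]] and Aᵀv = [-121556, -920408]ᵀ gives AᵀA·[a, b]ᵀ = Aᵀv.
det = 6769·383953 − 50567² = 41956368.
a = ((-121556)·383953 − 50567·(-920408))/41956368 = -32379883/10489092; b = (6769·(-920408) − 50567·(-121556))/41956368 = -20879875/10489092.

a = -3.09, b = -1.99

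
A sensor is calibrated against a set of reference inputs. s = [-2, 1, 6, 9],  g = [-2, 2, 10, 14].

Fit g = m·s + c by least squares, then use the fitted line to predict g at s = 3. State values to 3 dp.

ĝ = 5.260

Normal-equation sums: Σs·s = 122, Σs = 14, Σ1 = 4.
And Σs·g = 192, Σg = 24.
Eliminating c: 4·(row 1) − 14·(row 2) gives 292·m = 4·192 − 14·24 = 432, so m = 108/73.
Then c = (24 − 14·(108/73))/4 = 60/73.
At s = 3: ĝ = (108/73)·(3) + (60/73)·(1) = 384/73.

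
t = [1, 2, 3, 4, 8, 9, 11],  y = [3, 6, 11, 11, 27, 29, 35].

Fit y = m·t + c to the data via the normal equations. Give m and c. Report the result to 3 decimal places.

The normal equations are: 296·m + 38·c = 954;  38·m + 7·c = 122.
Eliminating c: 7·(row 1) − 38·(row 2) gives 628·m = 7·954 − 38·122 = 2042, so m = 1021/314.
Then c = (122 − 38·(1021/314))/7 = -35/157.

m = 3.252, c = -0.223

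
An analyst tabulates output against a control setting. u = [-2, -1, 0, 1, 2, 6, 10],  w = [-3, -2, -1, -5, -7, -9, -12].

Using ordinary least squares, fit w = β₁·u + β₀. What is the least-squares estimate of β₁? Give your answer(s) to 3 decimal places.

Forming MᵀM = [[146, 16]; [16, 7]] and Mᵀw = [-185, -39]ᵀ gives MᵀM·[β₁, β₀]ᵀ = Mᵀw.
Determinant 146·7 − 16² = 766.
β₁ = ((-185)·7 − 16·(-39))/766 = -671/766; β₀ = (146·(-39) − 16·(-185))/766 = -1367/383.

β₁ = -0.876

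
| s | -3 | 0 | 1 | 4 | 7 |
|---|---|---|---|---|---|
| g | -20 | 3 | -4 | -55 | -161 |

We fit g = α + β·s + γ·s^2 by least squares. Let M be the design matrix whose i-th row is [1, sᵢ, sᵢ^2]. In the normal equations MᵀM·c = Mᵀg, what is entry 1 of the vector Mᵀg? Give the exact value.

-237

Entry 1 ↔ basis 1, so (Mᵀg)_{1} = Σᵢ gᵢ = (1)·(-20) + (1)·(3) + (1)·(-4) + (1)·(-55) + (1)·(-161) = -237.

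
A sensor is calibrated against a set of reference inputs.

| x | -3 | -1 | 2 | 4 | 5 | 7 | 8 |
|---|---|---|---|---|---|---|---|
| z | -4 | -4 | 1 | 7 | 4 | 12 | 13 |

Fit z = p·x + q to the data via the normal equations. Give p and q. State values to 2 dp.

Normal-equation sums: Σx·x = 168, Σx = 22, Σ1 = 7.
Moment sums: Σx·z = 254, Σz = 29.
So MᵀM·[p, q]ᵀ = Mᵀz: [[168, 22]; [22, 7]]·[p, q]ᵀ = [254, 29]ᵀ.
Determinant 168·7 − 22² = 692.
p = (254·7 − 22·29)/692 = 285/173; q = (168·29 − 22·254)/692 = -179/173.

p = 1.65, q = -1.03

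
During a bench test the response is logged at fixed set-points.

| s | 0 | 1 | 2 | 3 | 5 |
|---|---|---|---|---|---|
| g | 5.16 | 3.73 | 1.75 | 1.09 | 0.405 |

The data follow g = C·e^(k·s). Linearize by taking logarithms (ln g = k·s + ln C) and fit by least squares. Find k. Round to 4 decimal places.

k = -0.5246

Let Y = ln g. Fitting Y = k·s + ln C by least squares:
XᵀX = [[39.0000, 11.0000]; [11.0000, 5]], rhs = [-1.8252, 2.6993]ᵀ  (here Σs = 11.0000, Σ(s)² = 39.0000, Σln g = 2.6993, Σs·ln g = -1.8252).
Solving (det = 74.0000): k = -0.52457, ln C = 1.69390.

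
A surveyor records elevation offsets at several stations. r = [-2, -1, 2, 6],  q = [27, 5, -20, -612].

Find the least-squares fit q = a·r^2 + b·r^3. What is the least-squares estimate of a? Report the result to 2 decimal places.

a = 0.89

Compute the Gram sums: Σr^2·r^2 = 1329, Σr^2·r^3 = 7775, Σr^3·r^3 = 46785.
Moment sums: Σr^2·q = -21999, Σr^3·q = -132573.
So AᵀA·[a, b]ᵀ = Aᵀq: [[1329, 7775]; [7775, 46785]]·[a, b]ᵀ = [-21999, -132573]ᵀ.
det = 1329·46785 − 7775² = 1726640.
a = ((-21999)·46785 − 7775·(-132573))/1726640 = 76593/86332; b = (1329·(-132573) − 7775·(-21999))/1726640 = -1286823/431660.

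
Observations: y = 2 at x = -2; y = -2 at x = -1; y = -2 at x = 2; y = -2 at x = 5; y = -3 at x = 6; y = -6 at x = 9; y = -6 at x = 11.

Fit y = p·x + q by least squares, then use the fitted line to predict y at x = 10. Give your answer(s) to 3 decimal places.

ŷ = -5.606

The normal equations are: 272·p + 30·q = -154;  30·p + 7·q = -19.
Determinant 272·7 − 30² = 1004.
p = ((-154)·7 − 30·(-19))/1004 = -127/251; q = (272·(-19) − 30·(-154))/1004 = -137/251.
At x = 10: ŷ = (-127/251)·(10) + (-137/251)·(1) = -1407/251.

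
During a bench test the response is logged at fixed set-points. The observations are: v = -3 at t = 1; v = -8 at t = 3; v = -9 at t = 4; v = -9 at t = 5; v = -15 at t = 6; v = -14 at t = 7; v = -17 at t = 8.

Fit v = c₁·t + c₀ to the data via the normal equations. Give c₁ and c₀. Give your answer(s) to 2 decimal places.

c₁ = -1.94, c₀ = -1.28

From the data, Σt·t = 200, Σt = 34, Σ1 = 7.
For Xᵀv: Σt·v = -432, Σv = -75.
Normal equations: [[200, 34]; [34, 7]]·[c₁, c₀]ᵀ = [-432, -75]ᵀ.
det = 200·7 − 34² = 244.
c₁ = ((-432)·7 − 34·(-75))/244 = -237/122; c₀ = (200·(-75) − 34·(-432))/244 = -78/61.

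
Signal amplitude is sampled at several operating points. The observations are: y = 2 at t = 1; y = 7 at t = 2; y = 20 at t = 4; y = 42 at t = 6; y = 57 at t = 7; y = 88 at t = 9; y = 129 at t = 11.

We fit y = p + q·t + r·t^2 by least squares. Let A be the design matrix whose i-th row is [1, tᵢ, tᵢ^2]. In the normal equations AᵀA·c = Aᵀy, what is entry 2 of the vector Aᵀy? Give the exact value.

Entry 2 ↔ basis t, so (Aᵀy)_{2} = Σᵢ (t)·yᵢ = (1)·(2) + (2)·(7) + (4)·(20) + (6)·(42) + (7)·(57) + (9)·(88) + (11)·(129) = 2958.

2958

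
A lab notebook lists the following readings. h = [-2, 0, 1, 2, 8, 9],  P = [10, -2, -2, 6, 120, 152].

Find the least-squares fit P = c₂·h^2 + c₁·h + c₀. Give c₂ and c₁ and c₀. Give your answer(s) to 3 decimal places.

c₂ = 2.036, c₁ = -1.217, c₀ = -1.260

XᵀX·[c₂, c₁, c₀]ᵀ = XᵀP reads: 10690·c₂ + 1242·c₁ + 154·c₀ = 20054;  1242·c₂ + 154·c₁ + 18·c₀ = 2318;  154·c₂ + 18·c₁ + 6·c₀ = 284.
(Σh^2·h^2 = 10690, Σh^2·h = 1242, Σh^2 = 154, Σh·h = 154, Σh = 18, Σ1 = 6, Σh^2·P = 20054, Σh·P = 2318, ΣP = 284.)
Inverting the 3×3 Gram matrix, [c₂, c₁, c₀]ᵀ = [4987/2450, -7454/6125, -15441/12250]ᵀ.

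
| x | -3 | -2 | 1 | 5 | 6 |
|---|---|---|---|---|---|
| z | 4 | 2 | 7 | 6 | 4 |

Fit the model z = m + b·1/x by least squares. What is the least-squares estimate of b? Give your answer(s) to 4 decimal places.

Normal-equation sums: Σ1 = 5, Σ1/x = 8/15, Σ1/x·1/x = 643/450.
Moment sums: Σz = 23, Σ1/x·z = 98/15.
So MᵀM·[m, b]ᵀ = Mᵀz: [[5, 8/15]; [8/15, 643/450]]·[m, b]ᵀ = [23, 98/15]ᵀ.
Determinant 5·(643/450) − (8/15)² = 343/50.
m = (23·(643/450) − (8/15)·(98/15))/(343/50) = 1469/343; b = (5·(98/15) − (8/15)·23)/(343/50) = 1020/343.

b = 2.9738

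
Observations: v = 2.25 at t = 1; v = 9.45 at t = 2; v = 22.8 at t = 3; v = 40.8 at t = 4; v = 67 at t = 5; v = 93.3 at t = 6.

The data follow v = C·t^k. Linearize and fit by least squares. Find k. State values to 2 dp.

Linearized form: ln v = k·ln t + ln C. From the 6 transformed points,
XᵀX = [[9.4099, 6.5793]; [6.5793, 6]], rhs = [25.0275, 18.6329]ᵀ  (here Σln t = 6.5793, Σ(ln t)² = 9.4099, Σln v = 18.6329, Σln t·ln v = 25.0275).
Slope k = (n·Σln t·ln v − Σln t·Σln v)/(n·Σ(ln t)² − (Σln t)²) = (6·25.0275 − 6.5793·18.6329)/13.1729 = 2.09329; ln C = (Σln v − k·Σln t)/n = 0.81011.

k = 2.09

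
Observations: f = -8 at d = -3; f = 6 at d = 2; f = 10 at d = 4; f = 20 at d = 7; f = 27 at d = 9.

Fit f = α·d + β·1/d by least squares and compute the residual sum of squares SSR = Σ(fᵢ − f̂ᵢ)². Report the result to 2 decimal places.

SSR = 3.40

Normal-equation sums: Σd·d = 159, Σd·1/d = 5, Σ1/d·1/d = 28981/63504.
And Σd·f = 459, Σ1/d·f = 589/42.
Normal equations: [[159, 5]; [5, 28981/63504]]·[α, β]ᵀ = [459, 589/42]ᵀ.
Eliminating β: (28981/63504)·(row 1) − 5·(row 2) gives (1006793/21168)·α = (28981/63504)·459 − 5·(589/42) = 327757/2352, so α = 2949813/1006793.
Then β = ((589/42) − 5·(2949813/1006793))/(28981/63504) = -1380456/1006793.
Residuals: 334943/1006793, 831360/1006793, -1386208/1006793, -315623/1006793, 788478/1006793; SSR = 3422982/1006793.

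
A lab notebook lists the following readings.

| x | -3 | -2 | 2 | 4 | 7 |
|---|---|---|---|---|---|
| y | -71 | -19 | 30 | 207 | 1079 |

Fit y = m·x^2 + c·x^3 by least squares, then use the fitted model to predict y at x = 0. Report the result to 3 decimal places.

ŷ = 0.000

The normal system MᵀM·[m, c]ᵀ = Mᵀy is [[2770, 17588]; [17588, 122602]]·[m, c]ᵀ = [55588, 385654]ᵀ.
Eliminating c: 122602·(row 1) − 17588·(row 2) gives 30269796·m = 122602·55588 − 17588·385654 = 32317424, so m = 8079356/7567449.
Then c = (385654 − 17588·(8079356/7567449))/122602 = 22644959/7567449.
At x = 0: ŷ = (8079356/7567449)·(0) + (22644959/7567449)·(0) = 0.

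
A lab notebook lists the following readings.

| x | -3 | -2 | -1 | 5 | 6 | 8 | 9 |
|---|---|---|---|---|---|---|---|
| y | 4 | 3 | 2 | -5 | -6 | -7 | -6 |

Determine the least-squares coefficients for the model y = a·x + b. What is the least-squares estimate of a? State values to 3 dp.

a = -0.954

The normal equations are: 220·a + 22·b = -191;  22·a + 7·b = -15.
(Σx·x = 220, Σx = 22, Σ1 = 7, Σx·y = -191, Σy = -15.)
Determinant 220·7 − 22² = 1056.
a = ((-191)·7 − 22·(-15))/1056 = -1007/1056; b = (220·(-15) − 22·(-191))/1056 = 41/48.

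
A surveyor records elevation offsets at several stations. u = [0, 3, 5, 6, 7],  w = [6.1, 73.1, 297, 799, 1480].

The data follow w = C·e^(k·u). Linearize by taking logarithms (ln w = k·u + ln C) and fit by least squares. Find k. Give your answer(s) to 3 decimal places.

k = 0.788

Taking logs, ln w = k·u + ln C, so regress ln w on u.
XᵀX = [[119.0000, 21.0000]; [21.0000, 5]], rhs = [132.5429, 25.7770]ᵀ  (here Σu = 21.0000, Σ(u)² = 119.0000, Σln w = 25.7770, Σu·ln w = 132.5429).
Solving (det = 154.0000): k = 0.78829, ln C = 1.84457.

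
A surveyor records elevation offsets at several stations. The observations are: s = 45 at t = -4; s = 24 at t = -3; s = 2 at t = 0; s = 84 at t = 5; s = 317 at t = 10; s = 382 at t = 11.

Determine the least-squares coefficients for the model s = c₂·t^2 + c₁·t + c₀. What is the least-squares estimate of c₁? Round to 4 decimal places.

c₁ = 1.3718

AᵀA·[c₂, c₁, c₀]ᵀ = Aᵀs reads: 25603·c₂ + 2365·c₁ + 271·c₀ = 80958;  2365·c₂ + 271·c₁ + 19·c₀ = 7540;  271·c₂ + 19·c₁ + 6·c₀ = 854.
(Σt^2·t^2 = 25603, Σt^2·t = 2365, Σt^2 = 271, Σt·t = 271, Σt = 19, Σ1 = 6, Σt^2·s = 80958, Σt·s = 7540, Σs = 854.)
Solving the 3×3 system (Gaussian elimination) gives c₂ = 4949303/1640352, c₁ = 2250217/1640352, c₀ = 467927/273392.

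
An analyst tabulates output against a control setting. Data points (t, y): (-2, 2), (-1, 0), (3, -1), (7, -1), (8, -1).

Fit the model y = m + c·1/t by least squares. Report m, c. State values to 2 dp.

AᵀA·[m, c]ᵀ = Aᵀy reads: 5·m + (-151/168)·c = -1;  (-151/168)·m + (39433/28224)·c = -269/168.
(Σ1 = 5, Σ1/t = -151/168, Σ1/t·1/t = 39433/28224, Σy = -1, Σ1/t·y = -269/168.)
Δ = 5·(39433/28224) − (-151/168)² = 43591/7056.
m = ((-1)·(39433/28224) − (-151/168)·(-269/168))/(43591/7056) = -20013/43591; c = (5·(-269/168) − (-151/168)·(-1))/(43591/7056) = -62832/43591.

m = -0.46, c = -1.44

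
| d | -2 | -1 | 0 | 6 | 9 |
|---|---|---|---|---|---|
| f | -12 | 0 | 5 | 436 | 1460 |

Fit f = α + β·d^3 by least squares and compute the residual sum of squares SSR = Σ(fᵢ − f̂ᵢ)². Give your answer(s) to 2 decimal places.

SSR = 5.21

With design matrix A, AᵀA = [[5, 936]; [936, 578162]] and Aᵀf = [1889, 1158612]ᵀ.
det = 5·578162 − 936² = 2014714.
α = (1889·578162 − 936·1158612)/2014714 = 295661/77489; β = (5·1158612 − 936·1889)/2014714 = 154806/77489.
Residuals: 12919/77489, -140855/77489, 91784/77489, 51447/77489, -15295/77489; SSR = 404084/77489.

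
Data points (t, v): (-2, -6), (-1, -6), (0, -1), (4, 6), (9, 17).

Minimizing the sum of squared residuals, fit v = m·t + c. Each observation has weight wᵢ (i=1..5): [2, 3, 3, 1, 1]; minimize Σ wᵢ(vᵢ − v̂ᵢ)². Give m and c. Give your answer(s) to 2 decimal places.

The normal system MᵀWM·[m, c]ᵀ = MᵀWv is [[108, 6]; [6, 10]]·[m, c]ᵀ = [219, -10]ᵀ.
Δ = 108·10 − 6² = 1044.
m = (219·10 − 6·(-10))/1044 = 125/58; c = (108·(-10) − 6·219)/1044 = -133/58.

m = 2.16, c = -2.29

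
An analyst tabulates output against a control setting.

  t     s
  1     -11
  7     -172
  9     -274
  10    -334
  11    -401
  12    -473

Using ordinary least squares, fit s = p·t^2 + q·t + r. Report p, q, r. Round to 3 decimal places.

With design matrix X, XᵀX = [[54340, 5132, 496]; [5132, 496, 50]; [496, 50, 6]] and Xᵀs = [-180666, -17108, -1665]ᵀ.
Solving the 3×3 system (Gaussian elimination) gives p = -1979/651, q = -3235/1302, r = -1192/217.

p = -3.040, q = -2.485, r = -5.493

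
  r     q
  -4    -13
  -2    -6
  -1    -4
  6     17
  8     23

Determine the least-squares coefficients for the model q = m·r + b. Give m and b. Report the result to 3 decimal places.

Sums needed: Σr·r = 121, Σr = 7, Σ1 = 5.
Moment sums: Σr·q = 354, Σq = 17.
MᵀM·[m, b]ᵀ = Mᵀq becomes [[121, 7]; [7, 5]]·[m, b]ᵀ = [354, 17]ᵀ.
det = 121·5 − 7² = 556.
m = (354·5 − 7·17)/556 = 1651/556; b = (121·17 − 7·354)/556 = -421/556.

m = 2.969, b = -0.757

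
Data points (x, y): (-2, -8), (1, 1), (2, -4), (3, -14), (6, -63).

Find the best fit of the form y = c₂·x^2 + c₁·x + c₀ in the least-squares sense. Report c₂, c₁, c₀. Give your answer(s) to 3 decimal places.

From the data, Σx^2·x^2 = 1410, Σx^2·x = 244, Σx^2 = 54, Σx·x = 54, Σx = 10, Σ1 = 5.
Moment sums: Σx^2·y = -2441, Σx·y = -411, Σy = -88.
Normal equations: [[1410, 244, 54]; [244, 54, 10]; [54, 10, 5]]·[c₂, c₁, c₀]ᵀ = [-2441, -411, -88]ᵀ.
Row-reducing yields c₂ = -2753/1414, c₁ = 21059/24038, c₀ = 2876/1717.

c₂ = -1.947, c₁ = 0.876, c₀ = 1.675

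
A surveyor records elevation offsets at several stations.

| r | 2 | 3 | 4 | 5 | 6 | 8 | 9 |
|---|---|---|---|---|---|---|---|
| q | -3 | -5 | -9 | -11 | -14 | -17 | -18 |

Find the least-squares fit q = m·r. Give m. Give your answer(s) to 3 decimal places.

Compute the Gram sums: Σr·r = 235.
And Σr·q = -494.
MᵀM·[m]ᵀ = Mᵀq becomes [[235]]·[m]ᵀ = [-494]ᵀ.
m = (-494)/235 = -2.10213.

m = -2.102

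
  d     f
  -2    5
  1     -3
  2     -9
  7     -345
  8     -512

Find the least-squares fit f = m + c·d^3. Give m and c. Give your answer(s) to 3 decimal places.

Entries of AᵀA: Σ1 = 5, Σd^3 = 856, Σd^3·d^3 = 379922.
And Σf = -864, Σd^3·f = -380594.
Normal equations: [[5, 856]; [856, 379922]]·[m, c]ᵀ = [-864, -380594]ᵀ.
Eliminating c: 379922·(row 1) − 856·(row 2) gives 1166874·m = 379922·(-864) − 856·(-380594) = -2464144, so m = -1232072/583437.
Then c = ((-380594) − 856·(-1232072/583437))/379922 = -581693/583437.

m = -2.112, c = -0.997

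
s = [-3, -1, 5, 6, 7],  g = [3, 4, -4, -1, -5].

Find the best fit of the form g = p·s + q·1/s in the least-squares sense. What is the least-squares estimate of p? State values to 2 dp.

Forming MᵀM = [[120, 5]; [5, 52889/44100]] and Mᵀg = [-74, -1403/210]ᵀ gives MᵀM·[p, q]ᵀ = Mᵀg.
Eliminating q: (52889/44100)·(row 1) − 5·(row 2) gives (87403/735)·p = (52889/44100)·(-74) − 5·(-1403/210) = -610159/11025, so p = -610159/1311045.
Then q = ((-1403/210) − 5·(-610159/1311045))/(52889/44100) = -317310/87403.

p = -0.47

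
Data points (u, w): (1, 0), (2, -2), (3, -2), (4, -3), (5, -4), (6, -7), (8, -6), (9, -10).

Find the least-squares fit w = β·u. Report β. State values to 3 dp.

β = -0.941

AᵀA·[β]ᵀ = Aᵀw reads: 236·β = -222.
(Σu·u = 236, Σu·w = -222.)
β = (-222)/236 = -0.940678.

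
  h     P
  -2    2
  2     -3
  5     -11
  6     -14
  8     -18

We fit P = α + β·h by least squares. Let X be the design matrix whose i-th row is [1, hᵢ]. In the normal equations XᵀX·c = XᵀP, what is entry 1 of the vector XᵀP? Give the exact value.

-44

Entry 1 ↔ basis 1, so (XᵀP)_{1} = Σᵢ Pᵢ = (1)·(2) + (1)·(-3) + (1)·(-11) + (1)·(-14) + (1)·(-18) = -44.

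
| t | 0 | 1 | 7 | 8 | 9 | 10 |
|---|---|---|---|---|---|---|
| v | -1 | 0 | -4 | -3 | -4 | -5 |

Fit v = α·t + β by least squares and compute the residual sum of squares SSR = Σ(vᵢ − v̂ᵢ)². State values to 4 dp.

SSR = 2.2312

The normal equations are: 295·α + 35·β = -138;  35·α + 6·β = -17.
(Σt·t = 295, Σt = 35, Σ1 = 6, Σt·v = -138, Σv = -17.)
Δ = 295·6 − 35² = 545.
α = ((-138)·6 − 35·(-17))/545 = -233/545; β = (295·(-17) − 35·(-138))/545 = -37/109.
Residuals: -72/109, 418/545, -364/545, 414/545, 102/545, -42/109; SSR = 1216/545.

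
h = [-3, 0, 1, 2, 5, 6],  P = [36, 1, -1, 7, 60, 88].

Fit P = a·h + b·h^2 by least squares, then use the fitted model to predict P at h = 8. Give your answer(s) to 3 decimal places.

Sums needed: Σh·h = 75, Σh·h^2 = 323, Σh^2·h^2 = 2019.
Right-hand side: Σh·P = 733, Σh^2·P = 5019.
det = 75·2019 − 323² = 47096.
a = (733·2019 − 323·5019)/47096 = -70605/23548; b = (75·5019 − 323·733)/47096 = 69833/23548.
At h = 8: P̂ = (-70605/23548)·(8) + (69833/23548)·(64) = 976118/5887.

P̂ = 165.809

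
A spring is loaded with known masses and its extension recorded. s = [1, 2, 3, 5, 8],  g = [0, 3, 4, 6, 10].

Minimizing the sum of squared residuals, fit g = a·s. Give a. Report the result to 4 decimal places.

Forming XᵀX = [[103]] and Xᵀg = [128]ᵀ gives XᵀX·[a]ᵀ = Xᵀg.
Hence a = 128 / 103 ≈ 1.24272.

a = 1.2427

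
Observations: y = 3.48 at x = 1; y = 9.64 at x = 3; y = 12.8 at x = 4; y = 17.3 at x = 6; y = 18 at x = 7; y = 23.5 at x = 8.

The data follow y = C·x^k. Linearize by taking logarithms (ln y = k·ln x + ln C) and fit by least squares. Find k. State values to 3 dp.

Linearized form: ln y = k·ln x + ln C. From the 6 transformed points,
XᵀX = [[14.4498, 8.3020]; [8.3020, 6]], rhs = [23.3206, 14.9605]ᵀ  (here Σln x = 8.3020, Σ(ln x)² = 14.4498, Σln y = 14.9605, Σln x·ln y = 23.3206).
Δ = 14.4498·6 − (8.3020)² = 17.7753; k = (23.3206·6 − 8.3020·14.9605)/17.7753 = 0.88446, ln C = (14.4498·14.9605 − 8.3020·23.3206)/17.7753 = 1.26961.

k = 0.884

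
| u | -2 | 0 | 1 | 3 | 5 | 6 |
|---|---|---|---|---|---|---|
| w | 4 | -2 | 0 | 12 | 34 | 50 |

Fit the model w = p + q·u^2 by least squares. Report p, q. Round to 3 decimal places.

p = -1.570, q = 1.432

Normal-equation sums: Σ1 = 6, Σu^2 = 75, Σu^2·u^2 = 2019.
And Σw = 98, Σu^2·w = 2774.
So XᵀX·[p, q]ᵀ = Xᵀw: [[6, 75]; [75, 2019]]·[p, q]ᵀ = [98, 2774]ᵀ.
Δ = 6·2019 − 75² = 6489.
p = (98·2019 − 75·2774)/6489 = -1132/721; q = (6·2774 − 75·98)/6489 = 3098/2163.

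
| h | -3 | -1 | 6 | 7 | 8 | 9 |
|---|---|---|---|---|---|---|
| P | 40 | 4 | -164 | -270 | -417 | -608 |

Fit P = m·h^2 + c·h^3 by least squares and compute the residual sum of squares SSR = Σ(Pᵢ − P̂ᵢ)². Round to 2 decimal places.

SSR = 3.86

The normal system MᵀM·[m, c]ᵀ = MᵀP is [[14436, 116156]; [116156, 958620]]·[m, c]ᵀ = [-94706, -785854]ᵀ.
Δ = 14436·958620 − 116156² = 346421984.
m = ((-94706)·958620 − 116156·(-785854))/346421984 = 30911969/21651374; c = (14436·(-785854) − 116156·(-94706))/346421984 = -10747444/10825687.
Residuals: 7485263/21651374, 34198639/21651374, -10380206/10825687, 12189123/21651374, -803159/10825687, 1868471/21651374; SSR = 41826836/10825687.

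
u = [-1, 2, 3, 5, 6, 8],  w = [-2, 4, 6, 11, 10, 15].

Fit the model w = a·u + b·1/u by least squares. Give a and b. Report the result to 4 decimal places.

a = 1.8779, b = 0.3283

The normal equations are: 139·a + 6·b = 263;  6·a + (20801/14400)·b = 1409/120.
Δ = 139·(20801/14400) − 6² = 2372939/14400.
a = (263·(20801/14400) − 6·(1409/120))/(2372939/14400) = 4456183/2372939; b = (139·(1409/120) − 6·263)/(2372939/14400) = 778920/2372939.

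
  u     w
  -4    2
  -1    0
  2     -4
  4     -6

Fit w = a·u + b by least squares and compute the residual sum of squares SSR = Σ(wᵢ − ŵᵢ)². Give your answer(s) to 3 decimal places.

AᵀA·[a, b]ᵀ = Aᵀw reads: 37·a + 1·b = -40;  1·a + 4·b = -8.
det = 37·4 − 1² = 147.
a = ((-40)·4 − 1·(-8))/147 = -152/147; b = (37·(-8) − 1·(-40))/147 = -256/147.
Residuals: -58/147, 104/147, -4/21, -6/49; SSR = 104/147.

SSR = 0.707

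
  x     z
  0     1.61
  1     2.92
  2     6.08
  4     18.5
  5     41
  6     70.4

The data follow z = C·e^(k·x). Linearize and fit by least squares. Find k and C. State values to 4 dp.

Taking logs, ln z = k·x + ln C, so regress ln z on x.
Σx = 18.0000, Σ(x)² = 82.0000, Σln z = 14.2384, Σx·ln z = 60.4457.
Normal system: [[82.0000, 18.0000]; [18.0000, 6]]·[k, ln C]ᵀ = [60.4457, 14.2384]ᵀ.
Solving (det = 168.0000): k = 0.63324, ln C = 0.47335, so C = exp(0.47335) = 1.60536.

k = 0.6332, C = 1.6054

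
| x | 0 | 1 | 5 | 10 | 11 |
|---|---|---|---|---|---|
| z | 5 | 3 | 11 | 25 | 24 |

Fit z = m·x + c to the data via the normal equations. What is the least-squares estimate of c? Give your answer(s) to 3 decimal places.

Entries of AᵀA: Σx·x = 247, Σx = 27, Σ1 = 5.
Moment sums: Σx·z = 572, Σz = 68.
Normal equations: [[247, 27]; [27, 5]]·[m, c]ᵀ = [572, 68]ᵀ.
Determinant 247·5 − 27² = 506.
m = (572·5 − 27·68)/506 = 512/253; c = (247·68 − 27·572)/506 = 676/253.

c = 2.672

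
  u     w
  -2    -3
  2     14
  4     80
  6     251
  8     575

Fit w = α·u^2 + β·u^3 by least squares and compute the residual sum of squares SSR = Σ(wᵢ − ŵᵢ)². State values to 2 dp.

The normal equations are: 5680·α + 41568·β = 47160;  41568·α + 313024·β = 353872.
Δ = 5680·313024 − 41568² = 50077696.
α = (47160·313024 − 41568·353872)/50077696 = 51231/48904; β = (5680·353872 − 41568·47160)/50077696 = 96965/97808.
Residuals: 4528/6113, 11484/6113, -1282/6113, -5204/6113, 2247/6113; SSR = 30453/6113.

SSR = 4.98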